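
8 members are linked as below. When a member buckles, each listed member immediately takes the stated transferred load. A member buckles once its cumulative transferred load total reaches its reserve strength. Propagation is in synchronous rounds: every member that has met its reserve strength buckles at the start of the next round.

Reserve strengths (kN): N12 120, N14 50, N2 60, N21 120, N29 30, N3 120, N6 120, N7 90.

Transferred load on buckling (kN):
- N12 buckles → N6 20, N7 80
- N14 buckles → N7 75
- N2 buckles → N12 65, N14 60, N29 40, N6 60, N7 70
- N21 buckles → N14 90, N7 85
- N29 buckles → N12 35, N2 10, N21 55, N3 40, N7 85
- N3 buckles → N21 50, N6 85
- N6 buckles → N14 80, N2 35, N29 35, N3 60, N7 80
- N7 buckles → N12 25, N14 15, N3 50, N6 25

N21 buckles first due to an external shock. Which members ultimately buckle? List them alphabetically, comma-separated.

Round 1 — N21 buckles (initial).
  N14: +90 → 90 ≥ 50
  N7: +85 → 85 < 90
Round 2 — N14 buckles.
  N7: +75 → 160 ≥ 90
Round 3 — N7 buckles.
  N12: +25 → 25 < 120
  N3: +50 → 50 < 120
  N6: +25 → 25 < 120
No further bucklings.

N14, N21, N7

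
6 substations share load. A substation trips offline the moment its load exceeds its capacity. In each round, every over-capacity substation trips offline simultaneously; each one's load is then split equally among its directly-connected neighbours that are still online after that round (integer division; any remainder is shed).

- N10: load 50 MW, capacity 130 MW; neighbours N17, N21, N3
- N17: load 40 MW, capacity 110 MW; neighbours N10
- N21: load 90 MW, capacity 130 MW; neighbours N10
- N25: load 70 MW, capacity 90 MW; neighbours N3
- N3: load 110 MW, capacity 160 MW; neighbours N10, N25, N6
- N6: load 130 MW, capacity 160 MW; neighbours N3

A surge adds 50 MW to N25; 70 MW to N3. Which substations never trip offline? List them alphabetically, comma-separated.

Round 1 — N25 at 120 > 90; N3 at 180 > 160. N25, N3 trip offline.
  N25 sheds 120 MW: no online neighbours, lost.
  N3 sheds 180 MW to N10, N6: 90 each.
    N10: 50+90 = 140 > 130
    N6: 130+90 = 220 > 160
Round 2 — N10, N6 trip offline.
  N10 sheds 140 MW to N17, N21: 70 each.
    N17: 40+70 = 110 ≤ 110
    N21: 90+70 = 160 > 130
  N6 sheds 220 MW: no online neighbours, lost.
Round 3 — N21 trips offline.
  N21 sheds 160 MW: no online neighbours, lost.
No further trips.

N17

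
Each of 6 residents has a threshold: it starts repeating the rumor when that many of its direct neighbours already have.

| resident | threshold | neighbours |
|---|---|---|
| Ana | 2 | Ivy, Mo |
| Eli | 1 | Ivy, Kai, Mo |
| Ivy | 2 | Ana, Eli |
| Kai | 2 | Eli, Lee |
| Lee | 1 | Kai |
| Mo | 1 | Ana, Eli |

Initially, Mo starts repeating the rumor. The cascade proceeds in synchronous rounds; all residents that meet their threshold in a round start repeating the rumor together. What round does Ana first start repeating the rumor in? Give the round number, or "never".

Round 1 — Mo starts repeating the rumor (initial).
Round 2 — checking thresholds:
  Ana: 1 of 2 neighbours < 2, holds.
  Eli: 1 of 3 neighbours ≥ 1, starts repeating the rumor.
Round 3 — no new spreads; cascade stops.

never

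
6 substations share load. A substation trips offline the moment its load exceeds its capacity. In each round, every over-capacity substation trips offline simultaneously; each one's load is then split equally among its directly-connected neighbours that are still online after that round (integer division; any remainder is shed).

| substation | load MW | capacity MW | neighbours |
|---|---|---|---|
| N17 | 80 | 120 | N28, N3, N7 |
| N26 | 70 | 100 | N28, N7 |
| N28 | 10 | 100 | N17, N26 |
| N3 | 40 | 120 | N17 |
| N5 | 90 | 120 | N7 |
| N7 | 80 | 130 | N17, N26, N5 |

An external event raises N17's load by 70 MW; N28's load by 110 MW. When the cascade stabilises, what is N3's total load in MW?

Round 1 — N17 at 150 > 120; N28 at 120 > 100. N17, N28 trip offline.
  N17 sheds 150 MW to N3, N7: 75 each.
    N3: 40+75 = 115 ≤ 120
    N7: 80+75 = 155 > 130
  N28 sheds 120 MW to N26: 120 each.
    N26: 70+120 = 190 > 100
Round 2 — N26, N7 trip offline.
  N26 sheds 190 MW: no online neighbours, lost.
  N7 sheds 155 MW to N5: 155 each.
    N5: 90+155 = 245 > 120
Round 3 — N5 trips offline.
  N5 sheds 245 MW: no online neighbours, lost.
No further trips.

115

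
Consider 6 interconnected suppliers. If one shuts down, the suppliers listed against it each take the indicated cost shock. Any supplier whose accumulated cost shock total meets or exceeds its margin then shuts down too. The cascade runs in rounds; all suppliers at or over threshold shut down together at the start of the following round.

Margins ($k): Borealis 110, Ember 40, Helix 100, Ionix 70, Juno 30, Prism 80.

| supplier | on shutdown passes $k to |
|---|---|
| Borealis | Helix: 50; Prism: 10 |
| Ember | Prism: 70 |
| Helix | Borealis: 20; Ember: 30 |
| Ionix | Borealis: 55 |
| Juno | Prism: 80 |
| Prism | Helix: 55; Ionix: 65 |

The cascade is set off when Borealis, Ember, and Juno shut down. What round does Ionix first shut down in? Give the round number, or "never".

Round 1 — Borealis, Ember, Juno shut down (initial).
  Helix: +50 → 50 < 100
  Prism: +10+70+80 → 160 ≥ 80
Round 2 — Prism shuts down.
  Helix: +55 → 105 ≥ 100
  Ionix: +65 → 65 < 70
Round 3 — Helix shuts down.
No further shutdowns.

never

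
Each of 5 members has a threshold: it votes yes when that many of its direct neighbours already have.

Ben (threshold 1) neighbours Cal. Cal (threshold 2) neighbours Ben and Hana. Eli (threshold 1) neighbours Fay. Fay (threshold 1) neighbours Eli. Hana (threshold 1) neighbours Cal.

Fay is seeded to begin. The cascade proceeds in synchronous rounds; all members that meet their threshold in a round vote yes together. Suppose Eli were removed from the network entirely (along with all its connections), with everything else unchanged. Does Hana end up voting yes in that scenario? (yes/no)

With Eli removed:
Round 1 — Fay votes yes (initial).
Round 2 — no new yes votes; cascade stops.

no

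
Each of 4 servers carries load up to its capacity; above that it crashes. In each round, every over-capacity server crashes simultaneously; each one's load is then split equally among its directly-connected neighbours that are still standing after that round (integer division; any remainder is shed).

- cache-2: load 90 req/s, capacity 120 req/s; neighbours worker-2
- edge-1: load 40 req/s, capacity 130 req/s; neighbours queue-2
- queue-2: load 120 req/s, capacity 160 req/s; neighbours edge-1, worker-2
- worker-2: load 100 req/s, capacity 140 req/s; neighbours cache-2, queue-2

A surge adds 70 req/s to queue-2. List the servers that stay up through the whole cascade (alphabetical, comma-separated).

none

Round 1 — queue-2 at 190 > 160. queue-2 crashes.
  queue-2 sheds 190 req/s to edge-1, worker-2: 95 each.
    edge-1: 40+95 = 135 > 130
    worker-2: 100+95 = 195 > 140
Round 2 — edge-1, worker-2 crash.
  edge-1 sheds 135 req/s: no online neighbours, lost.
  worker-2 sheds 195 req/s to cache-2: 195 each.
    cache-2: 90+195 = 285 > 120
Round 3 — cache-2 crashes.
  cache-2 sheds 285 req/s: no online neighbours, lost.
No further crashes.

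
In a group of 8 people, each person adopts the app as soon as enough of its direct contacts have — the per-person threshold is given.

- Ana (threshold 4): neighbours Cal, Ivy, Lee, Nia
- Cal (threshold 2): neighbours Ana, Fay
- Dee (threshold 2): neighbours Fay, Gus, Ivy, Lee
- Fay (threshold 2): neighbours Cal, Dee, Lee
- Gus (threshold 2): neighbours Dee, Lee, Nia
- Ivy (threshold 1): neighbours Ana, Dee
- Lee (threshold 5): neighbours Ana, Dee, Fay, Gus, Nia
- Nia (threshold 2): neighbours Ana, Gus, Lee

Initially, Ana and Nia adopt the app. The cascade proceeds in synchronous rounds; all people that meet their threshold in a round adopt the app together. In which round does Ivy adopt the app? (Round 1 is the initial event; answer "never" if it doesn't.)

Round 1 — Ana, Nia adopt the app (initial).
Round 2 — checking thresholds:
  Cal: 1 of 2 neighbours < 2, holds.
  Gus: 1 of 3 neighbours < 2, holds.
  Ivy: 1 of 2 neighbours ≥ 1, adopts the app.
  Lee: 2 of 5 neighbours < 5, holds.
Round 3 — no new adoptions; cascade stops.

2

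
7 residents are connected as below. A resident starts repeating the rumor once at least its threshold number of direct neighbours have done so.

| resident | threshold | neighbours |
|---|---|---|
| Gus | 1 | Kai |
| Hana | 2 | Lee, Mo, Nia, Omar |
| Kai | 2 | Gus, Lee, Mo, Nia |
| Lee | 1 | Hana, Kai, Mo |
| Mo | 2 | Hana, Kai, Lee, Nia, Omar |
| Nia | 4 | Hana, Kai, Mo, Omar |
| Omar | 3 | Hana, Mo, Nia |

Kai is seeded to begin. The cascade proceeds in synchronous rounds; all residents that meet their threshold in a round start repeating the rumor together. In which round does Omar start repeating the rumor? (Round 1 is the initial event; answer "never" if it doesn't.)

never

Round 1 — Kai starts repeating the rumor (initial).
Round 2 — checking thresholds:
  Gus: 1 of 1 neighbours ≥ 1, starts repeating the rumor.
  Lee: 1 of 3 neighbours ≥ 1, starts repeating the rumor.
  Mo: 1 of 5 neighbours < 2, not yet.
  Nia: 1 of 4 neighbours < 4, not yet.
Round 3 — checking thresholds:
  Hana: 1 of 4 neighbours < 2, not yet.
  Mo: 2 of 5 neighbours ≥ 2, starts repeating the rumor.
  Nia: 1 of 4 neighbours < 4, not yet.
Round 4 — checking thresholds:
  Hana: 2 of 4 neighbours ≥ 2, starts repeating the rumor.
  Nia: 2 of 4 neighbours < 4, not yet.
  Omar: 1 of 3 neighbours < 3, not yet.
Round 5 — no new spreads; cascade stops.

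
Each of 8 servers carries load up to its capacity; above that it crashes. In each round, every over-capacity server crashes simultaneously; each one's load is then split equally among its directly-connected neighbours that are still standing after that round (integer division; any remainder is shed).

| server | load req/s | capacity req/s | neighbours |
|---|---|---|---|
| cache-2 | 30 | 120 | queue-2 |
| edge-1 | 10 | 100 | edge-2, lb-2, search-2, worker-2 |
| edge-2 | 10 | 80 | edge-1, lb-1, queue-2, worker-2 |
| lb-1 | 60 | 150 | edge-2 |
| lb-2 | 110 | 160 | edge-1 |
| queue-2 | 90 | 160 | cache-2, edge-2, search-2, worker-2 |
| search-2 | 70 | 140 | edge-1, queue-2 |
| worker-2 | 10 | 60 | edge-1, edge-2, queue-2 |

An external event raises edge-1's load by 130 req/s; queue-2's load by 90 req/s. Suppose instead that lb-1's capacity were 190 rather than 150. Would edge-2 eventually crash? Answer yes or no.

With lb-1's capacity at 190:
Round 1 — edge-1 at 140 > 100; queue-2 at 180 > 160. edge-1, queue-2 crash.
  edge-1 sheds 140 req/s to edge-2, lb-2, search-2, worker-2: 35 each.
    edge-2: 10+35 = 45 ≤ 80
    lb-2: 110+35 = 145 ≤ 160
    search-2: 70+35 = 105 ≤ 140
    worker-2: 10+35 = 45 ≤ 60
  queue-2 sheds 180 req/s to cache-2, edge-2, search-2, worker-2: 45 each.
    cache-2: 30+45 = 75 ≤ 120
    edge-2: 45+45 = 90 > 80
    search-2: 105+45 = 150 > 140
    worker-2: 45+45 = 90 > 60
Round 2 — edge-2, search-2, worker-2 crash.
  edge-2 sheds 90 req/s to lb-1: 90 each.
    lb-1: 60+90 = 150 ≤ 190
  search-2 sheds 150 req/s: no online neighbours, lost.
  worker-2 sheds 90 req/s: no online neighbours, lost.
No further crashes.

yes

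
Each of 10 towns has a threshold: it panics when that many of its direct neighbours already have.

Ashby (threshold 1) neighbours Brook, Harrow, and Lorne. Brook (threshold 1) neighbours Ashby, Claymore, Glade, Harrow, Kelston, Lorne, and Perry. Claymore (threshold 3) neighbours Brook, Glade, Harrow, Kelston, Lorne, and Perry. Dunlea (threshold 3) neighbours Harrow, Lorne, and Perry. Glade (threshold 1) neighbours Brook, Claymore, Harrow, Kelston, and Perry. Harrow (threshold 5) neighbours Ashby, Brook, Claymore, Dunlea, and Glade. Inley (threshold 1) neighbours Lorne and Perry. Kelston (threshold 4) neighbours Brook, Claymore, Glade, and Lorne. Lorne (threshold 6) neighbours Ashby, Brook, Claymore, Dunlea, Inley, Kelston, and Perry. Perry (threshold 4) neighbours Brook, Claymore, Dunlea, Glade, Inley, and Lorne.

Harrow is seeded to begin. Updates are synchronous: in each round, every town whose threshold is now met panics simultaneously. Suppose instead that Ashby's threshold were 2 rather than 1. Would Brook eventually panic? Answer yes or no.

yes

With Ashby's threshold at 2:
Round 1 — Harrow panics (initial).
Round 2 — checking thresholds:
  Ashby: 1 of 3 neighbours < 2, holds.
  Brook: 1 of 7 neighbours ≥ 1, panics.
  Claymore: 1 of 6 neighbours < 3, holds.
  Dunlea: 1 of 3 neighbours < 3, holds.
  Glade: 1 of 5 neighbours ≥ 1, panics.
Round 3 — checking thresholds:
  Ashby: 2 of 3 neighbours ≥ 2, panics.
  Claymore: 3 of 6 neighbours ≥ 3, panics.
  Dunlea: 1 of 3 neighbours < 3, holds.
  Kelston: 2 of 4 neighbours < 4, holds.
  Lorne: 1 of 7 neighbours < 6, holds.
  Perry: 2 of 6 neighbours < 4, holds.
Round 4 — no new panics; cascade stops.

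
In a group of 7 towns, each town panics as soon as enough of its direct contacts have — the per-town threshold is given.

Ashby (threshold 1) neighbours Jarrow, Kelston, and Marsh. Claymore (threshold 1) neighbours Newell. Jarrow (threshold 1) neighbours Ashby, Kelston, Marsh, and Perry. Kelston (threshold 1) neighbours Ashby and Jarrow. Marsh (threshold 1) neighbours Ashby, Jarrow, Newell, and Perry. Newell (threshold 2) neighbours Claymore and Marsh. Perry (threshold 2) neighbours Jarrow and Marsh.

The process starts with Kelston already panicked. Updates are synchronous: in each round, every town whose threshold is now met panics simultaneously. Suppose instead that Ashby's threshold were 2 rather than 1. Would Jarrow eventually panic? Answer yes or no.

yes

With Ashby's threshold at 2:
Round 1 — Kelston panics (initial).
Round 2 — checking thresholds:
  Ashby: 1 of 3 neighbours < 2, holds.
  Jarrow: 1 of 4 neighbours ≥ 1, panics.
Round 3 — checking thresholds:
  Ashby: 2 of 3 neighbours ≥ 2, panics.
  Marsh: 1 of 4 neighbours ≥ 1, panics.
  Perry: 1 of 2 neighbours < 2, holds.
Round 4 — checking thresholds:
  Newell: 1 of 2 neighbours < 2, holds.
  Perry: 2 of 2 neighbours ≥ 2, panics.
Round 5 — no new panics; cascade stops.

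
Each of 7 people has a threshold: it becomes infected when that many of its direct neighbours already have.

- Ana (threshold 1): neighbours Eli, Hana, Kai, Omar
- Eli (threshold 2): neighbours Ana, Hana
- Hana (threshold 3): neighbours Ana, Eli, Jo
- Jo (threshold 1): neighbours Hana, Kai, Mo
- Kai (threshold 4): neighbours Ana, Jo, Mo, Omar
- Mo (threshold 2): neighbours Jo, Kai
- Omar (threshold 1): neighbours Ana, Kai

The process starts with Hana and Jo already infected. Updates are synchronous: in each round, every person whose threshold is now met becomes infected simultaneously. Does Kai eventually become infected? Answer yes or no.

no

Round 1 — Hana, Jo become infected (initial).
Round 2 — checking thresholds:
  Ana: 1 of 4 neighbours ≥ 1, becomes infected.
  Eli: 1 of 2 neighbours < 2, below threshold.
  Kai: 1 of 4 neighbours < 4, below threshold.
  Mo: 1 of 2 neighbours < 2, below threshold.
Round 3 — checking thresholds:
  Eli: 2 of 2 neighbours ≥ 2, becomes infected.
  Kai: 2 of 4 neighbours < 4, below threshold.
  Mo: 1 of 2 neighbours < 2, below threshold.
  Omar: 1 of 2 neighbours ≥ 1, becomes infected.
Round 4 — no new infections; cascade stops.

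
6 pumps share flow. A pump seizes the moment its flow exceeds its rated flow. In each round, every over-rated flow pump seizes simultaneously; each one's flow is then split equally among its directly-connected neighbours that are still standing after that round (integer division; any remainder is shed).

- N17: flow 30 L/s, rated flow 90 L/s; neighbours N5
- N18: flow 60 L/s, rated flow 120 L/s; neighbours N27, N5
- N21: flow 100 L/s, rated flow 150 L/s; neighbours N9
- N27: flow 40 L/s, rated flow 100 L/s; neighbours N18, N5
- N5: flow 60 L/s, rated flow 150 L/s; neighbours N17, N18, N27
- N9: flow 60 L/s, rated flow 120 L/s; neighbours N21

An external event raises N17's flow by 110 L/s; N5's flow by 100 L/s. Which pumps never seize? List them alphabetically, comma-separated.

N21, N9

Round 1 — N17 at 140 > 90; N5 at 160 > 150. N17, N5 seize.
  N17 sheds 140 L/s: no online neighbours, lost.
  N5 sheds 160 L/s to N18, N27: 80 each.
    N18: 60+80 = 140 > 120
    N27: 40+80 = 120 > 100
Round 2 — N18, N27 seize.
  N18 sheds 140 L/s: no online neighbours, lost.
  N27 sheds 120 L/s: no online neighbours, lost.
No further seizures.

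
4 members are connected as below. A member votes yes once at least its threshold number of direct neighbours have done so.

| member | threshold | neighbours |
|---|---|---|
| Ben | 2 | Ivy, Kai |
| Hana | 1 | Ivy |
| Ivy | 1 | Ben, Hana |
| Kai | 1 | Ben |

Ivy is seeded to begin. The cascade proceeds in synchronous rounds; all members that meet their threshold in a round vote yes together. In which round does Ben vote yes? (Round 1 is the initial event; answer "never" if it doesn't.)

Round 1 — Ivy votes yes (initial).
Round 2 — checking thresholds:
  Ben: 1 of 2 neighbours < 2, holds.
  Hana: 1 of 1 neighbours ≥ 1, votes yes.
Round 3 — no new yes votes; cascade stops.

never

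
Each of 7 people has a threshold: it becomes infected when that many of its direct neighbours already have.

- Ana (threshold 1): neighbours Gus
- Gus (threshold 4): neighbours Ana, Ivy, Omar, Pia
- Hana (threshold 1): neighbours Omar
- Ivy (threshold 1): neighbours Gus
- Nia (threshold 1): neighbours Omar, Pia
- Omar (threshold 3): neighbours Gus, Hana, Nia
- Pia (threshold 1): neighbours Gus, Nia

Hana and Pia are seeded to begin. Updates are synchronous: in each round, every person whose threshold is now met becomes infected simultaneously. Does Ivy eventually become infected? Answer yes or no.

no

Round 1 — Hana, Pia become infected (initial).
Round 2 — checking thresholds:
  Gus: 1 of 4 neighbours < 4, holds.
  Nia: 1 of 2 neighbours ≥ 1, becomes infected.
  Omar: 1 of 3 neighbours < 3, holds.
Round 3 — no new infections; cascade stops.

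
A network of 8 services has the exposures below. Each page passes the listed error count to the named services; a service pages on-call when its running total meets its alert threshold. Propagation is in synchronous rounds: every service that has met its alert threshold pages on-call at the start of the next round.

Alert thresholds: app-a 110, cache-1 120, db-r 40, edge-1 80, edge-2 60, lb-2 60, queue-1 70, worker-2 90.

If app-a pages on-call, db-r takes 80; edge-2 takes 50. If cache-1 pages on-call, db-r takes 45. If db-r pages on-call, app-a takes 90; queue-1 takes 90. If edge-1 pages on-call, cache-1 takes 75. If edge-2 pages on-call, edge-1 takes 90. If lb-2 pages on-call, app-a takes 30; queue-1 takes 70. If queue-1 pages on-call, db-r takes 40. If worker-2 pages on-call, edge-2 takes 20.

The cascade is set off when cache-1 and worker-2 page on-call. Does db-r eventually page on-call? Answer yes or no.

yes

Round 1 — cache-1, worker-2 page on-call (initial).
  db-r: +45 → 45 ≥ 40
  edge-2: +20 → 20 < 60
Round 2 — db-r pages on-call.
  app-a: +90 → 90 < 110
  queue-1: +90 → 90 ≥ 70
Round 3 — queue-1 pages on-call.
No further pages.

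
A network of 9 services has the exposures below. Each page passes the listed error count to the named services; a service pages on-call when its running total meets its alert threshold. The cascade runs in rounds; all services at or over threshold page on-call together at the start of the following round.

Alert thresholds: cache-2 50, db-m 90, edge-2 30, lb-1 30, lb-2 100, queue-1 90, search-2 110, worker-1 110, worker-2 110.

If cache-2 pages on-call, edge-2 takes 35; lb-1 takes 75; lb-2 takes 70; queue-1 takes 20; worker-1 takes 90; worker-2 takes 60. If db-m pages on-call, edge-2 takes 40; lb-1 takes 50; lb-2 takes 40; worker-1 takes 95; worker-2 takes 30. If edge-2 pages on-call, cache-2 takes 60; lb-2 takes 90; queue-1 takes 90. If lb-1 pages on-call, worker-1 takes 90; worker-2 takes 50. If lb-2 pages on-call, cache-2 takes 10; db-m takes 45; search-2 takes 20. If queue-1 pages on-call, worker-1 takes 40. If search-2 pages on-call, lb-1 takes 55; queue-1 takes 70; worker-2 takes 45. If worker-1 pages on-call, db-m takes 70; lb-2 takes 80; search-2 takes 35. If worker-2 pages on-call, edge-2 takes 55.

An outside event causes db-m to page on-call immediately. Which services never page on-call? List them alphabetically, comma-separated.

search-2

Round 1 — db-m pages on-call (initial).
  edge-2: +40 → 40 ≥ 30
  lb-1: +50 → 50 ≥ 30
  lb-2: +40 → 40 < 100
  worker-1: +95 → 95 < 110
  worker-2: +30 → 30 < 110
Round 2 — edge-2, lb-1 page on-call.
  cache-2: +60 → 60 ≥ 50
  lb-2: +90 → 130 ≥ 100
  queue-1: +90 → 90 ≥ 90
  worker-1: +90 → 185 ≥ 110
  worker-2: +50 → 80 < 110
Round 3 — cache-2, lb-2, queue-1, worker-1 page on-call.
  search-2: +20+35 → 55 < 110
  worker-2: +60 → 140 ≥ 110
Round 4 — worker-2 pages on-call.
No further pages.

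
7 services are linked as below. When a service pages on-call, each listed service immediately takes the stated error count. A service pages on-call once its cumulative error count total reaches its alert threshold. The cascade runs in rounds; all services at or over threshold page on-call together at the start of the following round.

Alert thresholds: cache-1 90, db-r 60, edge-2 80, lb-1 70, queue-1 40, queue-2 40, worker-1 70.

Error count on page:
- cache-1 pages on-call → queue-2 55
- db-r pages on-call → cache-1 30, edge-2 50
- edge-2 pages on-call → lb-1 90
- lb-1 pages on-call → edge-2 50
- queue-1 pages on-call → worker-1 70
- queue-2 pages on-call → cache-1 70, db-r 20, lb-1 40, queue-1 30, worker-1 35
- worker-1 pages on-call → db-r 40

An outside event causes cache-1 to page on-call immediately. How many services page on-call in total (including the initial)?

2

Round 1 — cache-1 pages on-call (initial).
  queue-2: +55 → 55 ≥ 40
Round 2 — queue-2 pages on-call.
  db-r: +20 → 20 < 60
  lb-1: +40 → 40 < 70
  queue-1: +30 → 30 < 40
  worker-1: +35 → 35 < 70
No further pages.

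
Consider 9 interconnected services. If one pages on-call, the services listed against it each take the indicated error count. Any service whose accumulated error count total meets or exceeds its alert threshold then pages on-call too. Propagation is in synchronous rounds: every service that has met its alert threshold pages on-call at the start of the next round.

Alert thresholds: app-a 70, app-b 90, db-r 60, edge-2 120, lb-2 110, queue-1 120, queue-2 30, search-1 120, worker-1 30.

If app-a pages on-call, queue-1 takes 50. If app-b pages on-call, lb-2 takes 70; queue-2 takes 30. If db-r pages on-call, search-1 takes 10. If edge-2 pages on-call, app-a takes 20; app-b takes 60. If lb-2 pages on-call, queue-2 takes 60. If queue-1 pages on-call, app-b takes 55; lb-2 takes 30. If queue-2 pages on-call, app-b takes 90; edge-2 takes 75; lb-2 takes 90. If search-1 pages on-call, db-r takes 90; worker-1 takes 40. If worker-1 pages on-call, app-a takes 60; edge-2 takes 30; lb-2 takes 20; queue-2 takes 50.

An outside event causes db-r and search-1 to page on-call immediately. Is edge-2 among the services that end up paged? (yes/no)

no

Round 1 — db-r, search-1 page on-call (initial).
  worker-1: +40 → 40 ≥ 30
Round 2 — worker-1 pages on-call.
  app-a: +60 → 60 < 70
  edge-2: +30 → 30 < 120
  lb-2: +20 → 20 < 110
  queue-2: +50 → 50 ≥ 30
Round 3 — queue-2 pages on-call.
  app-b: +90 → 90 ≥ 90
  edge-2: +75 → 105 < 120
  lb-2: +90 → 110 ≥ 110
Round 4 — app-b, lb-2 page on-call.
No further pages.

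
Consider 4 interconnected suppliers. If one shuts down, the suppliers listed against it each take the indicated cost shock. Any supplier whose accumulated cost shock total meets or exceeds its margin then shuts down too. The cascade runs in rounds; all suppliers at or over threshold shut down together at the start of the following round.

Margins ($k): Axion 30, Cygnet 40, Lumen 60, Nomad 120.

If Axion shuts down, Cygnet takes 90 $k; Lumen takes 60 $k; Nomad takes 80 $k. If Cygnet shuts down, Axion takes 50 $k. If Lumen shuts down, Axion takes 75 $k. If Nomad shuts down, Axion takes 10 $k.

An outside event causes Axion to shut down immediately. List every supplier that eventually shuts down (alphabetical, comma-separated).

Axion, Cygnet, Lumen

Round 1 — Axion shuts down (initial).
  Cygnet: +90 → 90 ≥ 40
  Lumen: +60 → 60 ≥ 60
  Nomad: +80 → 80 < 120
Round 2 — Cygnet, Lumen shut down.
No further shutdowns.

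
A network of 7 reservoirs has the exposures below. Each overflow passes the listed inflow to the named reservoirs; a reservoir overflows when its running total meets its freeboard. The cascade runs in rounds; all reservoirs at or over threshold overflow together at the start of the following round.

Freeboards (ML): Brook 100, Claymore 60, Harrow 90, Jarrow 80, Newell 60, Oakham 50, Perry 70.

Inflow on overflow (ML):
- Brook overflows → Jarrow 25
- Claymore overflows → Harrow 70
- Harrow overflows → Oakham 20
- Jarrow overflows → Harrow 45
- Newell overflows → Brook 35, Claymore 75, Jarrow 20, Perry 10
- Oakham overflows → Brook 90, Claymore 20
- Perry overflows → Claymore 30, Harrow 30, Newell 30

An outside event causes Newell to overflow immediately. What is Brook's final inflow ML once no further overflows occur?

35

Round 1 — Newell overflows (initial).
  Brook: +35 → 35 < 100
  Claymore: +75 → 75 ≥ 60
  Jarrow: +20 → 20 < 80
  Perry: +10 → 10 < 70
Round 2 — Claymore overflows.
  Harrow: +70 → 70 < 90
No further overflows.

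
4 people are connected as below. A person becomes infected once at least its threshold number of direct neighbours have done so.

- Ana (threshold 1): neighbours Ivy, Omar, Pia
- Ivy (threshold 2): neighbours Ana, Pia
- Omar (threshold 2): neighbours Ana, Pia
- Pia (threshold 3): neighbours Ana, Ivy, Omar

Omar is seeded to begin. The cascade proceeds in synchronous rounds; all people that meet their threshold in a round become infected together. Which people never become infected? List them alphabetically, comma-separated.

Ivy, Pia

Round 1 — Omar becomes infected (initial).
Round 2 — checking thresholds:
  Ana: 1 of 3 neighbours ≥ 1, becomes infected.
  Pia: 1 of 3 neighbours < 3, below threshold.
Round 3 — no new infections; cascade stops.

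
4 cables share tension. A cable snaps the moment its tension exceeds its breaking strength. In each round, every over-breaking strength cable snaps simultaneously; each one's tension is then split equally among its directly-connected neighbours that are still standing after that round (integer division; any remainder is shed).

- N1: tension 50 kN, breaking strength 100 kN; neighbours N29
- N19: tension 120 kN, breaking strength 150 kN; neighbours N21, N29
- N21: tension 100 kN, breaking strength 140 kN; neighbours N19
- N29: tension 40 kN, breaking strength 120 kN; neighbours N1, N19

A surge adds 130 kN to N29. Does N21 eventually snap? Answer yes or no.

yes

Round 1 — N29 at 170 > 120. N29 snaps.
  N29 sheds 170 kN to N1, N19: 85 each.
    N1: 50+85 = 135 > 100
    N19: 120+85 = 205 > 150
Round 2 — N1, N19 snap.
  N1 sheds 135 kN: no online neighbours, lost.
  N19 sheds 205 kN to N21: 205 each.
    N21: 100+205 = 305 > 140
Round 3 — N21 snaps.
  N21 sheds 305 kN: no online neighbours, lost.
No further breaks.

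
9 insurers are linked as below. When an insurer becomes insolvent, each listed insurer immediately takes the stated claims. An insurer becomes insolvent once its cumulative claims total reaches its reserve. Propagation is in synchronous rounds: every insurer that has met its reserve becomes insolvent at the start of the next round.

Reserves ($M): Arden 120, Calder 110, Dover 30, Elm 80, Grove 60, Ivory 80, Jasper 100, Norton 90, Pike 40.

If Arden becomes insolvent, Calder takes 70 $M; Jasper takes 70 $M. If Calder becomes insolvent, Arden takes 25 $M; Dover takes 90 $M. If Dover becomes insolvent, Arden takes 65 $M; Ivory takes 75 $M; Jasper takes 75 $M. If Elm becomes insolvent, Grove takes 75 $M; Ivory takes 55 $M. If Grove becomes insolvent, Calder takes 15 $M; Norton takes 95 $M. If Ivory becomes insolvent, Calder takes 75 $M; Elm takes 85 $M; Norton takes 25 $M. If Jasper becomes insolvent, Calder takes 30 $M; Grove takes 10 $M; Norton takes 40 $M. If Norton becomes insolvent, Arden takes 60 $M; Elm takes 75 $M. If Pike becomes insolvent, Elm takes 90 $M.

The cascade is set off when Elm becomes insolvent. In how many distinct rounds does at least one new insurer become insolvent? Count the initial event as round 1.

3

Round 1 — Elm becomes insolvent (initial).
  Grove: +75 → 75 ≥ 60
  Ivory: +55 → 55 < 80
Round 2 — Grove becomes insolvent.
  Calder: +15 → 15 < 110
  Norton: +95 → 95 ≥ 90
Round 3 — Norton becomes insolvent.
  Arden: +60 → 60 < 120
No further insolvencies.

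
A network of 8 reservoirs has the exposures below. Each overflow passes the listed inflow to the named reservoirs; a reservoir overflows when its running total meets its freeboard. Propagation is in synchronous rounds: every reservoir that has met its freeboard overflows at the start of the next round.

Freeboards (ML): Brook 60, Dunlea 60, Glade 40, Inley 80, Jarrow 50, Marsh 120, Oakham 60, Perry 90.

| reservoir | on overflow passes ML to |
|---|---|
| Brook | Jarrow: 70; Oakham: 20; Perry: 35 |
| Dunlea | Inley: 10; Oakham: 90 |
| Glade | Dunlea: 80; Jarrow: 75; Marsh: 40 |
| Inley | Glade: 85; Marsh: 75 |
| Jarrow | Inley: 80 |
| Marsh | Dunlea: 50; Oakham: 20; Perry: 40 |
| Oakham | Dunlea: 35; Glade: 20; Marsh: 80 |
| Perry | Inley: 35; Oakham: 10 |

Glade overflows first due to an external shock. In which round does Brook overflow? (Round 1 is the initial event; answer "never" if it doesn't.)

never

Round 1 — Glade overflows (initial).
  Dunlea: +80 → 80 ≥ 60
  Jarrow: +75 → 75 ≥ 50
  Marsh: +40 → 40 < 120
Round 2 — Dunlea, Jarrow overflow.
  Inley: +10+80 → 90 ≥ 80
  Oakham: +90 → 90 ≥ 60
Round 3 — Inley, Oakham overflow.
  Marsh: +75+80 → 195 ≥ 120
Round 4 — Marsh overflows.
  Perry: +40 → 40 < 90
No further overflows.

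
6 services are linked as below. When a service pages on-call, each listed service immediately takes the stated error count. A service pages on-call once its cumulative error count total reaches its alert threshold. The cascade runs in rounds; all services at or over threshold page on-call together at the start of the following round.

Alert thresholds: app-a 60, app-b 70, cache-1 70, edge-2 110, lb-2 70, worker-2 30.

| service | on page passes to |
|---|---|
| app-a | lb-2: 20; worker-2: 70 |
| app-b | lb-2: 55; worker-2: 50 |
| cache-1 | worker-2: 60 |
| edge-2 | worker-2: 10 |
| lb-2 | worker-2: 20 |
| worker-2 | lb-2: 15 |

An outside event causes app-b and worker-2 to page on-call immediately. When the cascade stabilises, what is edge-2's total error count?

Round 1 — app-b, worker-2 page on-call (initial).
  lb-2: +55+15 → 70 ≥ 70
Round 2 — lb-2 pages on-call.
No further pages.

0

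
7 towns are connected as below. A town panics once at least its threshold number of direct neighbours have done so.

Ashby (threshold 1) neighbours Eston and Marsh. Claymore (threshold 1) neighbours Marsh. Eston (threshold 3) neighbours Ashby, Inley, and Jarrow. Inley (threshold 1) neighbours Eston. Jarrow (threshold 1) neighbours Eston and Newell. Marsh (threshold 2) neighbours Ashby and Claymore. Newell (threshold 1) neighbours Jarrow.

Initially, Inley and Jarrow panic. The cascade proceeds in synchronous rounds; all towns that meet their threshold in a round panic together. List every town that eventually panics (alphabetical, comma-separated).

Round 1 — Inley, Jarrow panic (initial).
Round 2 — checking thresholds:
  Eston: 2 of 3 neighbours < 3, holds.
  Newell: 1 of 1 neighbours ≥ 1, panics.
Round 3 — no new panics; cascade stops.

Inley, Jarrow, Newell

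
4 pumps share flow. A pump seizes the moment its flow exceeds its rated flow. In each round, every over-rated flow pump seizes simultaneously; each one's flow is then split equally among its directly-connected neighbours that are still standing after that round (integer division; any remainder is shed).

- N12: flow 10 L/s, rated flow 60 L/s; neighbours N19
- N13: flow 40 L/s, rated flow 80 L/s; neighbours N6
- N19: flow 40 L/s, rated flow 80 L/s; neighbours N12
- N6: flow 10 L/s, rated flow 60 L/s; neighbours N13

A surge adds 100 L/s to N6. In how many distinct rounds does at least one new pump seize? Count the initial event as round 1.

Round 1 — N6 at 110 > 60. N6 seizes.
  N6 sheds 110 L/s to N13: 110 each.
    N13: 40+110 = 150 > 80
Round 2 — N13 seizes.
  N13 sheds 150 L/s: no online neighbours, lost.
No further seizures.

2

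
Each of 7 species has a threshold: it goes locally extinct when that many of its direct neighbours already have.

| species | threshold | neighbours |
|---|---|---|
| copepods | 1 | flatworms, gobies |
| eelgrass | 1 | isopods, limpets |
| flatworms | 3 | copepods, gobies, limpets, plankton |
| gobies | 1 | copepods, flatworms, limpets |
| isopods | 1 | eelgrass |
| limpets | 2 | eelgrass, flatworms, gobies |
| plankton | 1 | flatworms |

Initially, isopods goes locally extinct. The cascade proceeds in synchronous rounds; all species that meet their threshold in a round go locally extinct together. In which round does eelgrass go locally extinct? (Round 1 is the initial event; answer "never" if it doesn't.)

2

Round 1 — isopods goes locally extinct (initial).
Round 2 — checking thresholds:
  eelgrass: 1 of 2 neighbours ≥ 1, goes locally extinct.
Round 3 — no new extinctions; cascade stops.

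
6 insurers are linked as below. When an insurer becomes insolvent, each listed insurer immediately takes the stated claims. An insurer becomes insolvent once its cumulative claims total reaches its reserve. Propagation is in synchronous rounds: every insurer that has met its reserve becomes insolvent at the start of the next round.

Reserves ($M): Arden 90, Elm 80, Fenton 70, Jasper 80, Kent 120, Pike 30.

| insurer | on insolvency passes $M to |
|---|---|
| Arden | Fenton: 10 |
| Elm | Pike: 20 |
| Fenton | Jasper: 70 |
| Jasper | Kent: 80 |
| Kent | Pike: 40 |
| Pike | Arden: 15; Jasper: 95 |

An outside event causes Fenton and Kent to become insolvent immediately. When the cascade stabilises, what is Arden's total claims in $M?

Round 1 — Fenton, Kent become insolvent (initial).
  Jasper: +70 → 70 < 80
  Pike: +40 → 40 ≥ 30
Round 2 — Pike becomes insolvent.
  Arden: +15 → 15 < 90
  Jasper: +95 → 165 ≥ 80
Round 3 — Jasper becomes insolvent.
No further insolvencies.

15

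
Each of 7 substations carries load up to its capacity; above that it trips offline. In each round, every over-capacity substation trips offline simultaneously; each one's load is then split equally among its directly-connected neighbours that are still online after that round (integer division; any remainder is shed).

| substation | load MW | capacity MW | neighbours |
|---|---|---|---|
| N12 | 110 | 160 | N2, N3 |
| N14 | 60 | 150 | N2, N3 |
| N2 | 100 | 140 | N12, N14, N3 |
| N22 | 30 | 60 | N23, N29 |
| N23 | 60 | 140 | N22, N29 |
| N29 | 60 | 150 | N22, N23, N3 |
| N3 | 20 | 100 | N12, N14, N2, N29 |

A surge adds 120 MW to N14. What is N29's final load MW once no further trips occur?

115

Round 1 — N14 at 180 > 150. N14 trips offline.
  N14 sheds 180 MW to N2, N3: 90 each.
    N2: 100+90 = 190 > 140
    N3: 20+90 = 110 > 100
Round 2 — N2, N3 trip offline.
  N2 sheds 190 MW to N12: 190 each.
    N12: 110+190 = 300 > 160
  N3 sheds 110 MW to N12, N29: 55 each.
    N12: 300+55 = 355 > 160
    N29: 60+55 = 115 ≤ 150
Round 3 — N12 trips offline.
  N12 sheds 355 MW: no online neighbours, lost.
No further trips.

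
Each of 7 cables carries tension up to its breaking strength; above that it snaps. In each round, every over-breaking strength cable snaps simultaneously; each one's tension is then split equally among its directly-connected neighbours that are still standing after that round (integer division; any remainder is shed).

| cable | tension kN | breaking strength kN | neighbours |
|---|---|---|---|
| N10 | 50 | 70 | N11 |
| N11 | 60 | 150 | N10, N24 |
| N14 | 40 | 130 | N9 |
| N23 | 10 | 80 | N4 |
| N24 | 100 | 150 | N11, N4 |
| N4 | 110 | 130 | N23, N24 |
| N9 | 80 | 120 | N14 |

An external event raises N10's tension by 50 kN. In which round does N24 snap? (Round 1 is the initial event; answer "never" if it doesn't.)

Round 1 — N10 at 100 > 70. N10 snaps.
  N10 sheds 100 kN to N11: 100 each.
    N11: 60+100 = 160 > 150
Round 2 — N11 snaps.
  N11 sheds 160 kN to N24: 160 each.
    N24: 100+160 = 260 > 150
Round 3 — N24 snaps.
  N24 sheds 260 kN to N4: 260 each.
    N4: 110+260 = 370 > 130
Round 4 — N4 snaps.
  N4 sheds 370 kN to N23: 370 each.
    N23: 10+370 = 380 > 80
Round 5 — N23 snaps.
  N23 sheds 380 kN: no online neighbours, lost.
No further breaks.

3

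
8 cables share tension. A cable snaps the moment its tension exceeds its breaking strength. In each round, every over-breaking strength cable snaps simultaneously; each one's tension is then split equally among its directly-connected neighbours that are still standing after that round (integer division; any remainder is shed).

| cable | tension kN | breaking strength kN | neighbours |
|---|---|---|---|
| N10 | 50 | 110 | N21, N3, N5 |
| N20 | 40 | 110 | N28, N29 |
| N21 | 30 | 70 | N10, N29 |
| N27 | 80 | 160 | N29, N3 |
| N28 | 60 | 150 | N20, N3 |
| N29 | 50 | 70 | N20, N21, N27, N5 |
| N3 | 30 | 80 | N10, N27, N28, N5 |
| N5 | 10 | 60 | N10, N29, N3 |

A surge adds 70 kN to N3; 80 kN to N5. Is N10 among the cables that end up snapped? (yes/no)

yes

Round 1 — N3 at 100 > 80; N5 at 90 > 60. N3, N5 snap.
  N3 sheds 100 kN to N10, N27, N28: 33 each (1 lost).
    N10: 50+33 = 83 ≤ 110
    N27: 80+33 = 113 ≤ 160
    N28: 60+33 = 93 ≤ 150
  N5 sheds 90 kN to N10, N29: 45 each.
    N10: 83+45 = 128 > 110
    N29: 50+45 = 95 > 70
Round 2 — N10, N29 snap.
  N10 sheds 128 kN to N21: 128 each.
    N21: 30+128 = 158 > 70
  N29 sheds 95 kN to N20, N21, N27: 31 each (2 lost).
    N20: 40+31 = 71 ≤ 110
    N21: 158+31 = 189 > 70
    N27: 113+31 = 144 ≤ 160
Round 3 — N21 snaps.
  N21 sheds 189 kN: no online neighbours, lost.
No further breaks.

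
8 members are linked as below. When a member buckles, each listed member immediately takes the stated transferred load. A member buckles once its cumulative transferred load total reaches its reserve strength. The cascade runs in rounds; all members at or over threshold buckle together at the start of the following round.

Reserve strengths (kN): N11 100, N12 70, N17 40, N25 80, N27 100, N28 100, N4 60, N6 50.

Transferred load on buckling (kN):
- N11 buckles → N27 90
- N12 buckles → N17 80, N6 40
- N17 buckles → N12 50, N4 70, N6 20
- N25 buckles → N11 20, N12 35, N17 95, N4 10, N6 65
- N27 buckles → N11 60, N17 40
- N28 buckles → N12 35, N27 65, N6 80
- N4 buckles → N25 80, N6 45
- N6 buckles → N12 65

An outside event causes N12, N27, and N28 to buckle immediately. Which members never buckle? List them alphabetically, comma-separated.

Round 1 — N12, N27, N28 buckle (initial).
  N11: +60 → 60 < 100
  N17: +80+40 → 120 ≥ 40
  N6: +40+80 → 120 ≥ 50
Round 2 — N17, N6 buckle.
  N4: +70 → 70 ≥ 60
Round 3 — N4 buckles.
  N25: +80 → 80 ≥ 80
Round 4 — N25 buckles.
  N11: +20 → 80 < 100
No further bucklings.

N11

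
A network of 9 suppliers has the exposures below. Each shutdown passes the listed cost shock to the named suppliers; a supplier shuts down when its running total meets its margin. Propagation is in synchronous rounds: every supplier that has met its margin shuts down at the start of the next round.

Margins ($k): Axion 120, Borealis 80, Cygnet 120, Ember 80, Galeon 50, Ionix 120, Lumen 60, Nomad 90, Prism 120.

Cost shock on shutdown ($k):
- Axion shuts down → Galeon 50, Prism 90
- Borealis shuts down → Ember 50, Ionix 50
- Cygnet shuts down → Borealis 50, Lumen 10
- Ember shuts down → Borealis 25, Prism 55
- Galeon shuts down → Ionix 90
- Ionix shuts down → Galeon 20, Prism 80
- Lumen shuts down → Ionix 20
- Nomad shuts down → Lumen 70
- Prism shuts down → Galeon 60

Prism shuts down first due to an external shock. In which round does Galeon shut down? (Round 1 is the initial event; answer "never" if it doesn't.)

2

Round 1 — Prism shuts down (initial).
  Galeon: +60 → 60 ≥ 50
Round 2 — Galeon shuts down.
  Ionix: +90 → 90 < 120
No further shutdowns.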